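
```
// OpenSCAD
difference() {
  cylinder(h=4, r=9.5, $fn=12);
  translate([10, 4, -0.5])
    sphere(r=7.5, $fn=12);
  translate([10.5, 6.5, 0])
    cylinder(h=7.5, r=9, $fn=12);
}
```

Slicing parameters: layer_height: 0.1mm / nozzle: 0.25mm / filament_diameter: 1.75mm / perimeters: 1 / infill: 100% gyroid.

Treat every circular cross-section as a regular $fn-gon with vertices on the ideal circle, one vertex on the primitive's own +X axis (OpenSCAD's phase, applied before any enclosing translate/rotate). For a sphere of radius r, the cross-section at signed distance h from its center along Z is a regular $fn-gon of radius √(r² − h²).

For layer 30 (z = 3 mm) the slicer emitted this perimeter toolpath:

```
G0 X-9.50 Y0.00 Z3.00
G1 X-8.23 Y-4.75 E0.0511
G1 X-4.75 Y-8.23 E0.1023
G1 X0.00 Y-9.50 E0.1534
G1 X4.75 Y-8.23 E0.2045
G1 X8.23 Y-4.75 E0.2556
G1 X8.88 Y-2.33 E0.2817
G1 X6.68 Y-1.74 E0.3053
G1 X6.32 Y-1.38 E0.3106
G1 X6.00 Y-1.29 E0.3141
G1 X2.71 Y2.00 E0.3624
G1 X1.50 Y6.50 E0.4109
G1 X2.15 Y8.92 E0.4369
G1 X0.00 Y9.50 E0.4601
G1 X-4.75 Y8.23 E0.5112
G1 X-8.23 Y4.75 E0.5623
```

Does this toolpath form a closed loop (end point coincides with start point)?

Start point (G0): (-9.50, 0.00). End point (last G1): the path does not return to the start — open.

no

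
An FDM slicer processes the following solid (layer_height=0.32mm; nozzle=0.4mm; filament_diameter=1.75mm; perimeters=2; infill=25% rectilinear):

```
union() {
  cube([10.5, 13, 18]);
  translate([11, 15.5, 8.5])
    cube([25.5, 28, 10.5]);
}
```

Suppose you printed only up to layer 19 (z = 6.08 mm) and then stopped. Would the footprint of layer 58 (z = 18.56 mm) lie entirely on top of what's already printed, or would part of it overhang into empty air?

part overhangs

Compare the two slices. At z = 6.08: the cube (footprint 10.5×13) is included at this height (area 136.50 mm²); the cube at (11, 15.5) does not reach this height (z outside [8.5, 19]); Combining (union): only the 10.5×13 cube is present, so the union is just that shape — area = 136.50 mm². At z = 18.56: the cube does not reach this height (z outside [0, 18]); the cube at (11, 15.5) (footprint 25.5×28) is included at this height (area 714.00 mm²); Combining (union): only the 25.5×28 cube at (11, 15.5) is present, so the union is just that shape — area = 714.00 mm². Checking containment: at z = 18.56 the cross-section extends beyond the z = 6.08 cross-section by about 714.00 mm².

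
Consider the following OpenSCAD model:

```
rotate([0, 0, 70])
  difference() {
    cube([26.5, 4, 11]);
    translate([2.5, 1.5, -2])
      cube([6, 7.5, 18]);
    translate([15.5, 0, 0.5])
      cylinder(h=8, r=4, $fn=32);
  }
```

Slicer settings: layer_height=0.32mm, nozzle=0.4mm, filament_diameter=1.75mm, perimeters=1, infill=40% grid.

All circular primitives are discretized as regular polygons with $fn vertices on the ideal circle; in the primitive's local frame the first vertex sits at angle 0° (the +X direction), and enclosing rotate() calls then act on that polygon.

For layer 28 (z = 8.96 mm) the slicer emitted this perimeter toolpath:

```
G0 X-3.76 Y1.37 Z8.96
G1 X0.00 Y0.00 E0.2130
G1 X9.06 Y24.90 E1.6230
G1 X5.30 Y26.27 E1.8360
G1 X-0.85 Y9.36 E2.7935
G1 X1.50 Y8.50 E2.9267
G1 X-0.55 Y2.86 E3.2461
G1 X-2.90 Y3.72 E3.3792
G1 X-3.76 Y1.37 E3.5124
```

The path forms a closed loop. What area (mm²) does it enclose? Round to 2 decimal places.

90.97 mm²

Apply the shoelace formula to the sequence of (X, Y) vertices; enclosed area = 90.97 mm².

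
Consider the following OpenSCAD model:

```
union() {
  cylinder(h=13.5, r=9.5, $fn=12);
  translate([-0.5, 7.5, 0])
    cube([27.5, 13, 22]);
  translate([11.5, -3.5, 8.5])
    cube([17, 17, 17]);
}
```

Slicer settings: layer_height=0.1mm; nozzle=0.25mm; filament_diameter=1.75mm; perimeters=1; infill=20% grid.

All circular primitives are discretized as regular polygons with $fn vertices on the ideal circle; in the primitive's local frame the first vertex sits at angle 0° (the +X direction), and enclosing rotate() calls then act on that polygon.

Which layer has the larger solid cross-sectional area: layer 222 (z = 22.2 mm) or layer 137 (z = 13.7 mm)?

Layer 222 (z = 22.2): the cylinder is not intersected at this z (z outside [0, 13.5]); the cube at (-0.5, 7.5) is not intersected at this z (z outside [0, 22]); the cube at (11.5, -3.5) (footprint 17×17) is included at this height (area 289.00 mm²); Merging all regions: only the 17×17 cube at (11.5, -3.5) is present, so the union is just that shape — area = 289.00 mm². So its area = 289.00 mm². Layer 137 (z = 13.7): the cylinder is not intersected at this z (z outside [0, 13.5]); the cube at (-0.5, 7.5) (footprint 27.5×13) is included at this height (area 357.50 mm²); the cube at (11.5, -3.5) (footprint 17×17) is included at this height (area 289.00 mm²); Merging all regions: the regions partially overlap — summed areas 646.50 mm² minus the doubly-counted overlap 93.00 mm² gives 553.50 mm² — area = 553.50 mm². So its area = 553.50 mm². Layer 137 is larger (553.50 vs 289.00 mm²).

layer 137 (z = 13.7 mm)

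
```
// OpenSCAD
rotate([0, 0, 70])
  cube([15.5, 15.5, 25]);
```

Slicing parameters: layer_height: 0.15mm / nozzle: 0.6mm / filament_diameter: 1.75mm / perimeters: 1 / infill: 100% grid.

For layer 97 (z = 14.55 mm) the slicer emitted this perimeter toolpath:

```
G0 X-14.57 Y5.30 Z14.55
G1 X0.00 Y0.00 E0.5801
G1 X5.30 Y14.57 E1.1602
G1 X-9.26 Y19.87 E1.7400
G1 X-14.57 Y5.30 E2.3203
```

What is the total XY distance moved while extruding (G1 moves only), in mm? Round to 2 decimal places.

Sum the Euclidean lengths of each G1 segment: total = 62.01 mm.

62.01 mm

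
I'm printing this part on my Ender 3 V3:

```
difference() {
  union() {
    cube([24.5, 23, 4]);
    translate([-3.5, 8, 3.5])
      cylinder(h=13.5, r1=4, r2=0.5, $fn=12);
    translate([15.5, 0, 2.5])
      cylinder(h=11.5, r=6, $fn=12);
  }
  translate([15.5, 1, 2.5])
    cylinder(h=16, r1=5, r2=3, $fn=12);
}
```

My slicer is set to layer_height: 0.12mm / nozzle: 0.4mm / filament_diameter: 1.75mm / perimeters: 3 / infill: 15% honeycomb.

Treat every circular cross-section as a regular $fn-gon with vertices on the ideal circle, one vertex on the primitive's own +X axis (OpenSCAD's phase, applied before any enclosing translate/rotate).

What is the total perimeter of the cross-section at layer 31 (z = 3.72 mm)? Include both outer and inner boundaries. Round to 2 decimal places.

149.51 mm

At z = 3.72 mm: the cube is present — its section is the full 24.5×23 rectangle (perimeter 95.00 mm); the cone at (-3.5, 8) (r1=4→r2=0.5) has section circumradius 3.943 here — a regular 12-gon (perimeter = 2·12·3.943·sin(180°/12) = 24.49 mm); the cylinder at (15.5, 0): section is a regular 12-gon, circumradius r=6 (perimeter = 2·12·6.000·sin(180°/12) = 37.27 mm); Combining (union): the regions partially overlap (shared area 54.73 mm²), so the edge portions inside another operand are dropped and the merged outline is re-measured after clipping — boundary = 119.40 mm; the cone at (15.5, 1): at t=0.076 of its height the radius interpolates to r₁+(r₂−r₁)t = 4.848, giving a regular 12-gon of that circumradius (perimeter = 2·12·4.848·sin(180°/12) = 30.11 mm); Subtracting the remaining from the first: starting from that combined region, the cone at (15.5, 1) lies wholly inside it (removes its full 70.49 mm² and its 30.11 mm outline becomes a hole wall) — boundary (outer + 1 inner loop) = 149.51 mm. Overall, the cross-section is one region with 1 hole. Total boundary length (outer + inner) = 149.51 mm.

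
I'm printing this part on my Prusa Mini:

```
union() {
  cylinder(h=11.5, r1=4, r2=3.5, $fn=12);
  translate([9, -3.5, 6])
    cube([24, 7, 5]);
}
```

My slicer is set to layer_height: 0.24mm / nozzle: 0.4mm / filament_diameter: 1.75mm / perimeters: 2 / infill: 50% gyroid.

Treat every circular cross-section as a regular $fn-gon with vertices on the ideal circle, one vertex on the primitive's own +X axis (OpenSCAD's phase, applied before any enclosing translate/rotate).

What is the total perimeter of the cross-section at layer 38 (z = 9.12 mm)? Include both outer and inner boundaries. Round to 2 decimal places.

At z = 9.12 mm: the cone: at t=0.793 of its height the radius interpolates to r₁+(r₂−r₁)t = 3.603, giving a regular 12-gon of that circumradius (perimeter = 2·12·3.603·sin(180°/12) = 22.38 mm); the cube at (9, -3.5) (footprint 24×7) is included at this height (perimeter 62.00 mm); Taking the union: the 2 present regions are separate (no shared area or edge), so areas and boundary lengths simply add and each stays a separate island — boundary = 84.38 mm. Overall, the cross-section has 2 separate islands. Total boundary length (outer) = 84.38 mm.

84.38 mm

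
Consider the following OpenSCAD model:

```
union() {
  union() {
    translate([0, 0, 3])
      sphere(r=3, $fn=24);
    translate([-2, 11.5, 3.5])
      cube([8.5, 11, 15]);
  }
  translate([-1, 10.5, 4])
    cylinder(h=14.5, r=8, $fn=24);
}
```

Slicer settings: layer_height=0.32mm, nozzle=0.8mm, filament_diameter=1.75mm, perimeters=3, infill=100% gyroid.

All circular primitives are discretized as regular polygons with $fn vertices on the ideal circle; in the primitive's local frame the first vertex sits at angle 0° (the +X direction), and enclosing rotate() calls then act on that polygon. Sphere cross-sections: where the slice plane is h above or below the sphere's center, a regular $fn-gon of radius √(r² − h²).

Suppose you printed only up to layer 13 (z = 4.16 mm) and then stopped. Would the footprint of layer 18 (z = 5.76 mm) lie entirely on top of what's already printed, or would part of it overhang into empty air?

entirely on top

Compare the two slices. At z = 4.16: the r=3 sphere slices to a regular 24-gon of circumradius 2.767 (√(r²−h²) with h=1.16 from center) (area = (24/2)·2.767²·sin(360°/24) = 23.77 mm²); the cube at (-2, 11.5) is present — its section is the full 8.5×11 rectangle (area 93.50 mm²); Merging all regions: the 2 present regions are separate (no shared area or edge), so areas and boundary lengths simply add and each stays a separate island — area = 117.27 mm²; the r=8 cylinder at (-1, 10.5) gives a regular 24-gon of circumradius 8 (constant along its height) (area = (24/2)·8.000²·sin(360°/24) = 198.77 mm²); Merging all regions: the regions partially overlap — summed areas 316.05 mm² minus the doubly-counted overlap 48.47 mm² gives 267.57 mm² — area = 267.57 mm². At z = 5.76: the sphere: section is a regular 24-gon, circumradius = √(r²−h²) = √(3²−2.76²) = 1.176 (area = (24/2)·1.176²·sin(360°/24) = 4.29 mm²); the cube at (-2, 11.5) (footprint 8.5×11) is included at this height (area 93.50 mm²); Merging all regions: the 2 present regions are separate (no shared area or edge), so areas and boundary lengths simply add and each stays a separate island — area = 97.79 mm²; the r=8 cylinder at (-1, 10.5) gives a regular 24-gon of circumradius 8 (constant along its height) (area = (24/2)·8.000²·sin(360°/24) = 198.77 mm²); Combining (union): the regions partially overlap — summed areas 296.57 mm² minus the doubly-counted overlap 48.31 mm² gives 248.25 mm² — area = 248.25 mm². Checking containment: the cross-section at z = 5.76 is a subset of the cross-section at z = 4.16.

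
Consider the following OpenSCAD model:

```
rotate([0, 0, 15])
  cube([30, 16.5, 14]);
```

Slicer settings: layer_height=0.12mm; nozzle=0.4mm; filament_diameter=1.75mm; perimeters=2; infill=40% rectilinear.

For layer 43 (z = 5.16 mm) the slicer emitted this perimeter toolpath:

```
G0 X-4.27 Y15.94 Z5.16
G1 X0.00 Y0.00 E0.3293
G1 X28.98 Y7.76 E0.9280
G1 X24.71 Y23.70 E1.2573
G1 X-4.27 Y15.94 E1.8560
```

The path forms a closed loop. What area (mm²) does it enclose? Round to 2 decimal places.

Apply the shoelace formula to the sequence of (X, Y) vertices; enclosed area = 495.08 mm².

495.08 mm²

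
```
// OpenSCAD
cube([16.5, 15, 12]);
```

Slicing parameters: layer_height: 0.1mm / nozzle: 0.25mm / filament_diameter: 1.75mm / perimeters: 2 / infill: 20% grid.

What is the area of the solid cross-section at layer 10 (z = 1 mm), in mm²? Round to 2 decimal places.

At z = 1 mm: the cube (footprint 16.5×15) is included at this height (area 247.50 mm²). Overall, the cross-section is a single solid region. Net area = 247.50 mm².

247.50 mm²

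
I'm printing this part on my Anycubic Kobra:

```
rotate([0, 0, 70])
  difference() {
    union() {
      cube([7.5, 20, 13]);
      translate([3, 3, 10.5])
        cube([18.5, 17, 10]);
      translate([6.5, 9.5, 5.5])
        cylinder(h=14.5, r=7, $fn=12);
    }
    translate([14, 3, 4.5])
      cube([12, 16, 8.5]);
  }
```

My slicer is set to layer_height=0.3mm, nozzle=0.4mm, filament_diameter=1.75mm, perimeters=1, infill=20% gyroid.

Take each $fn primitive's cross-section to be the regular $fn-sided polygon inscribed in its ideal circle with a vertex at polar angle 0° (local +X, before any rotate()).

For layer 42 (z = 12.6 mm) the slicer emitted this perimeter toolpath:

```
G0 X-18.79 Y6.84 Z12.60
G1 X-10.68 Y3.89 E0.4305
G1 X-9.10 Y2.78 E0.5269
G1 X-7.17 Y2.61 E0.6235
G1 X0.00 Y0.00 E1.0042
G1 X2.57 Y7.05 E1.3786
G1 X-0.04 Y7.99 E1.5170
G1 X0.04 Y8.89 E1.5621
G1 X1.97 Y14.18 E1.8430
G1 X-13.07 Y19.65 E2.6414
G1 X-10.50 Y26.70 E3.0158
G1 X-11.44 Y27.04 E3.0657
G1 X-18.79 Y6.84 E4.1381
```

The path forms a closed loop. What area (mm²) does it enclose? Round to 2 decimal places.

Apply the shoelace formula to the sequence of (X, Y) vertices; enclosed area = 268.90 mm².

268.90 mm²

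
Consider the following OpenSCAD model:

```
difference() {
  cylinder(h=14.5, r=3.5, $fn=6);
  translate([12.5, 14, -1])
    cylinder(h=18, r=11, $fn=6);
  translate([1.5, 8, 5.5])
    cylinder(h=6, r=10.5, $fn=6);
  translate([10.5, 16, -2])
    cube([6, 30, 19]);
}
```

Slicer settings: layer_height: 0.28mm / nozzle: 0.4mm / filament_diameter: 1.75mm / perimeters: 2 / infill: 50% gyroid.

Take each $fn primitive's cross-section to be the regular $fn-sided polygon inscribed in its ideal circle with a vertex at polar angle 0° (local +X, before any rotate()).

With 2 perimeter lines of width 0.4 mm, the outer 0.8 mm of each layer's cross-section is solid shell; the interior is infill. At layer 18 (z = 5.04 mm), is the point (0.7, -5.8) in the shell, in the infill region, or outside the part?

outside

At z = 5.04 mm: the r=3.5 cylinder contributes a regular 6-gon of circumradius 3.5; the cylinder at (12.5, 14): section is a regular 6-gon, circumradius r=11; the cylinder at (1.5, 8) is absent (z outside [5.5, 11.5]); the cube at (10.5, 16) is present — its section is the full 6×30 rectangle; After the difference (first − rest): starting from the r=3.5 cylinder, the r=11 cylinder at (12.5, 14) misses the remaining region (no effect); the 6×30 cube at (10.5, 16) misses the remaining region (no effect) — 1 connected region. Overall, the cross-section is a single solid region. The nearest boundary edge runs (1.75, -3.03)→(-1.75, -3.03); distance from the point to it = 2.77 mm. The point is not inside any of the regions above, so it lies outside the cross-section (2.77 mm from the nearest boundary).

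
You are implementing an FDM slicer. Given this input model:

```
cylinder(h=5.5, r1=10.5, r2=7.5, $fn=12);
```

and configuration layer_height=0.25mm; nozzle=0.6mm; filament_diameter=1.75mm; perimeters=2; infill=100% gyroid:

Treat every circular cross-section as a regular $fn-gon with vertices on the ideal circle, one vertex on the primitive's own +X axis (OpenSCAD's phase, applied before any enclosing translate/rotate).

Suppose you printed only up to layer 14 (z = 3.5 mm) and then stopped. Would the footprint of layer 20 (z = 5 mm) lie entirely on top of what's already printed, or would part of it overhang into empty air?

Compare the two slices. At z = 3.5: the cone: at t=0.636 of its height the radius interpolates to r₁+(r₂−r₁)t = 8.591, giving a regular 12-gon of that circumradius (area = (12/2)·8.591²·sin(360°/12) = 221.41 mm²). At z = 5: the cone: at t=0.909 of its height the radius interpolates to r₁+(r₂−r₁)t = 7.773, giving a regular 12-gon of that circumradius (area = (12/2)·7.773²·sin(360°/12) = 181.25 mm²). Checking containment: the cross-section at z = 5 is a subset of the cross-section at z = 3.5.

entirely on top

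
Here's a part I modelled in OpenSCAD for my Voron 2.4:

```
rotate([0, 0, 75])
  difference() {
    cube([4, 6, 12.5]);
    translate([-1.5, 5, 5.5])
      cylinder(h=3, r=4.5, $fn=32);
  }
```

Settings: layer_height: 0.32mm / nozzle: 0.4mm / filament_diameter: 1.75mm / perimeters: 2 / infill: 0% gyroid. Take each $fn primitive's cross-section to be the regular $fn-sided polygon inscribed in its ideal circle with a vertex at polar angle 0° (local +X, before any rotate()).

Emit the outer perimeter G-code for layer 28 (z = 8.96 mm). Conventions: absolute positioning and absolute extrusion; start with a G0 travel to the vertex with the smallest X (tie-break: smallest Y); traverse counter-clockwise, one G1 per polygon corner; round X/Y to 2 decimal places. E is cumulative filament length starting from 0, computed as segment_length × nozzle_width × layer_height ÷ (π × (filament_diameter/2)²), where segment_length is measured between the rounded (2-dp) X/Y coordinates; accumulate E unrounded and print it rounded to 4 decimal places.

G0 X-5.80 Y1.55 Z8.96
G1 X0.00 Y0.00 E0.3195
G1 X1.04 Y3.86 E0.5322
G1 X-4.76 Y5.42 E0.8518
G1 X-5.80 Y1.55 E1.0651

At z = 8.96 mm: the cube is present — its section is the full 4×6 rectangle; the cylinder at (-1.5, 5) does not reach this height (z outside [5.5, 8.5]); Subtracting the remaining from the first: none of the subtracted shapes is present at this height, so the 4×6 cube is unchanged — 1 connected region; (rotated 75° about Z; rotation is an isometry so areas/perimeters/island counts are preserved). The outline is a single polygon with 4 vertices. Extrusion per mm of travel: 0.4 × 0.32 / (π × 0.875²) = 0.053216. Accumulating E over each segment gives final E = 1.0651.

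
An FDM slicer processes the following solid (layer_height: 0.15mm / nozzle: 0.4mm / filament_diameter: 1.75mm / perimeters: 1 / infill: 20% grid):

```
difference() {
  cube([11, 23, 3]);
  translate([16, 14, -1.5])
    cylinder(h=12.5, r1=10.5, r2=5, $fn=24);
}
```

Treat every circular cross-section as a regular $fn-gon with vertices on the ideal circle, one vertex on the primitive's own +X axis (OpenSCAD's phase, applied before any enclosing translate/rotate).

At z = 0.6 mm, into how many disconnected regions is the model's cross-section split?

At z = 0.6 mm: the 11×23 cube contributes its full rectangle; the cone at (16, 14): at t=0.168 of its height the radius interpolates to r₁+(r₂−r₁)t = 9.576, giving a regular 24-gon of that circumradius; Subtracting the remaining from the first: starting from the 11×23 cube, the cone at (16, 14) partially overlaps it — only the 51.75 mm² overlap (of its 284.80 mm²) is removed, clipping the outline — 1 connected region. The result has 1 disconnected region.

1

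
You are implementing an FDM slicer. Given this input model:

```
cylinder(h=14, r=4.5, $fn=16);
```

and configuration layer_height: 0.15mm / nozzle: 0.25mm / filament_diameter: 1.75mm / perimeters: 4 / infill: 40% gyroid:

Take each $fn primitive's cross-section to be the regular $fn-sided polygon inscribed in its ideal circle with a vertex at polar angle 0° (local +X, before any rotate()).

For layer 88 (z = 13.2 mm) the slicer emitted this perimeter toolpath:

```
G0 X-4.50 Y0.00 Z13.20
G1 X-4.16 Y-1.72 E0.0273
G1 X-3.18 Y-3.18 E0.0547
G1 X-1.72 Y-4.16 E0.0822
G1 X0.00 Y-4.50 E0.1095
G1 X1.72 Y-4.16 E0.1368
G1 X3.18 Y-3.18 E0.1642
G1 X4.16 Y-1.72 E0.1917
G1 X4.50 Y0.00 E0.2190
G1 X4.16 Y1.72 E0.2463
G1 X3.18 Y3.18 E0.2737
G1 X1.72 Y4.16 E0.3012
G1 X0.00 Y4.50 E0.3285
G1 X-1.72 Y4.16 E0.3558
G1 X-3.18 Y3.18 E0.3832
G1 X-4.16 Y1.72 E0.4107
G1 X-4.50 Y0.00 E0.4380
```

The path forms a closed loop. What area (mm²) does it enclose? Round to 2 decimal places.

62.00 mm²

Apply the shoelace formula to the sequence of (X, Y) vertices; enclosed area = 62.00 mm².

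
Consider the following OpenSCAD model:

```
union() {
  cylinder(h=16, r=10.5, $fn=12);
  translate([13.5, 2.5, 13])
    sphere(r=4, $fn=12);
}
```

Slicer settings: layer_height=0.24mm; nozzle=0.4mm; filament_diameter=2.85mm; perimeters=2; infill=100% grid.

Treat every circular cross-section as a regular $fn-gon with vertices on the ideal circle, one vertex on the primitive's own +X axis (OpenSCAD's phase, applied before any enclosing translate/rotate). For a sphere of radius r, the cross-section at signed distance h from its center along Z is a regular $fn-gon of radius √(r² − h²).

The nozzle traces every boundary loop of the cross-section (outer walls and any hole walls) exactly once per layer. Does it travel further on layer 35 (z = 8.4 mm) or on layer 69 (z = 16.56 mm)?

layer 35 (z = 8.4 mm)

Layer 35 (z = 8.4): the cylinder: section is a regular 12-gon, circumradius r=10.5 (perimeter = 2·12·10.500·sin(180°/12) = 65.22 mm); the sphere at (13.5, 2.5) is not intersected at this z (|z−center|=4.600 > r=4); Combining (union): only the r=10.5 cylinder is present, so the union is just that shape — boundary = 65.22 mm. So its perimeter = 65.22 mm. Layer 69 (z = 16.56): the cylinder is not intersected at this z (z outside [0, 16]); the r=4 sphere at (13.5, 2.5) contributes a regular 12-gon of circumradius √(4²−3.56²) = 1.824 (perimeter = 2·12·1.824·sin(180°/12) = 11.33 mm); Merging all regions: only the r=4 sphere at (13.5, 2.5) is present, so the union is just that shape — boundary = 11.33 mm. So its perimeter = 11.33 mm. Layer 35 is larger (65.22 vs 11.33 mm).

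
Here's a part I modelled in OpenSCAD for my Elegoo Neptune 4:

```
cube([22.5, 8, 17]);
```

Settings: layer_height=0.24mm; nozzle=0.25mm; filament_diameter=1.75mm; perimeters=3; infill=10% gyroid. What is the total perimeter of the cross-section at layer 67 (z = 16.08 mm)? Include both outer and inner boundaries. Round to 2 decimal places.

At z = 16.08 mm: the 22.5×8 cube contributes its full rectangle (perimeter 61.00 mm). Overall, the cross-section is a single solid region. Total boundary length (outer) = 61.00 mm.

61.00 mm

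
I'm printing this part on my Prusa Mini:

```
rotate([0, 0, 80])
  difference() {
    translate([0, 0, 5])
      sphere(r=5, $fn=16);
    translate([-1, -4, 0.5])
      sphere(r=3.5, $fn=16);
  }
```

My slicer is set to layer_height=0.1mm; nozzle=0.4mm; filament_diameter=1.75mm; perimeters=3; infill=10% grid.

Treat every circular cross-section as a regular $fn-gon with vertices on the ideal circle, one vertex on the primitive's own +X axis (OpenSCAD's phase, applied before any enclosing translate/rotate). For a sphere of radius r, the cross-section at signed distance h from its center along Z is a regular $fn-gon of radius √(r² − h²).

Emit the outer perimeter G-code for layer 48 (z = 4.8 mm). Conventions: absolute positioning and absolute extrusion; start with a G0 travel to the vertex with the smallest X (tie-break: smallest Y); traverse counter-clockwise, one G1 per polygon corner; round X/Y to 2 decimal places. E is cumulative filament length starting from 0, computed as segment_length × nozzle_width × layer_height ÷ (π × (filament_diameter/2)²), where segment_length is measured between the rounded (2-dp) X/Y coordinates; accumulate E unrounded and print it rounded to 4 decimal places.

G0 X-4.92 Y0.87 Z4.80
G1 X-4.88 Y-1.08 E0.0324
G1 X-4.09 Y-2.87 E0.0650
G1 X-2.68 Y-4.21 E0.0973
G1 X-0.87 Y-4.92 E0.1297
G1 X1.08 Y-4.88 E0.1621
G1 X2.87 Y-4.09 E0.1946
G1 X4.21 Y-2.68 E0.2270
G1 X4.92 Y-0.87 E0.2593
G1 X4.88 Y1.08 E0.2917
G1 X4.09 Y2.87 E0.3243
G1 X2.68 Y4.21 E0.3566
G1 X0.87 Y4.92 E0.3890
G1 X-1.08 Y4.88 E0.4214
G1 X-2.87 Y4.09 E0.4539
G1 X-4.21 Y2.68 E0.4863
G1 X-4.92 Y0.87 E0.5186

At z = 4.8 mm: the sphere: section is a regular 16-gon, circumradius = √(r²−h²) = √(5²−0.2²) = 4.996; the sphere at (-1, -4) is not intersected at this z (|z−center|=4.300 > r=3.5); Taking the first minus the rest: none of the subtracted shapes is present at this height, so the r=5 sphere is unchanged — 1 connected region; (rotated 80° about Z; rotation is an isometry so areas/perimeters/island counts are preserved). The outline is a single polygon with 16 vertices. Extrusion per mm of travel: 0.4 × 0.1 / (π × 0.875²) = 0.016630. Accumulating E over each segment gives final E = 0.5186.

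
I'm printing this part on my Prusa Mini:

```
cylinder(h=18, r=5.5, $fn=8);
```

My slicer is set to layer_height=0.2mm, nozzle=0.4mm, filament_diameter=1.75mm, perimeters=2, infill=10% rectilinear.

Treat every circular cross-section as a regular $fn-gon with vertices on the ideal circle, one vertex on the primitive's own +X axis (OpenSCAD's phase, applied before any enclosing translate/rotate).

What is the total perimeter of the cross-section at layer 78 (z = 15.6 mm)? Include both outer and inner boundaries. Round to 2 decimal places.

33.68 mm

At z = 15.6 mm: the cylinder: section is a regular 8-gon, circumradius r=5.5 (perimeter = 2·8·5.500·sin(180°/8) = 33.68 mm). Overall, the cross-section is a single solid region. Total boundary length (outer) = 33.68 mm.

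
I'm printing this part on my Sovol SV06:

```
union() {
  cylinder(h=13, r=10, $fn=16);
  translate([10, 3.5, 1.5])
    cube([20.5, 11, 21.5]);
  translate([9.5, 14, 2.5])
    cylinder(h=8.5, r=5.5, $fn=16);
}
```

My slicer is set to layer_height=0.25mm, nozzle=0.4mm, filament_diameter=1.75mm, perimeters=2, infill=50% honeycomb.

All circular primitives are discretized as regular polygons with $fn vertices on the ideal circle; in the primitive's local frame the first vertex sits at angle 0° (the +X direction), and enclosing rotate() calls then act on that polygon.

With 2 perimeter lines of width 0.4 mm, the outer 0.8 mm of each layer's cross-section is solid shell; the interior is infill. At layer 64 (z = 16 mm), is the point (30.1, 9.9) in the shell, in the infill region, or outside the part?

shell

At z = 16 mm: the cylinder does not reach this height (z outside [0, 13]); the 20.5×11 cube at (10, 3.5) contributes its full rectangle; the cylinder at (9.5, 14) is absent (z outside [2.5, 11]); Merging all regions: only the 20.5×11 cube at (10, 3.5) is present, so the union is just that shape — 1 connected region. Overall, the cross-section is a single solid region. The nearest boundary edge runs (30.50, 3.50)→(30.50, 14.50); distance from the point to it = 0.40 mm. The point is inside the cross-section, 0.40 mm from the nearest boundary — within the 0.8 mm shell band (2 × 0.4).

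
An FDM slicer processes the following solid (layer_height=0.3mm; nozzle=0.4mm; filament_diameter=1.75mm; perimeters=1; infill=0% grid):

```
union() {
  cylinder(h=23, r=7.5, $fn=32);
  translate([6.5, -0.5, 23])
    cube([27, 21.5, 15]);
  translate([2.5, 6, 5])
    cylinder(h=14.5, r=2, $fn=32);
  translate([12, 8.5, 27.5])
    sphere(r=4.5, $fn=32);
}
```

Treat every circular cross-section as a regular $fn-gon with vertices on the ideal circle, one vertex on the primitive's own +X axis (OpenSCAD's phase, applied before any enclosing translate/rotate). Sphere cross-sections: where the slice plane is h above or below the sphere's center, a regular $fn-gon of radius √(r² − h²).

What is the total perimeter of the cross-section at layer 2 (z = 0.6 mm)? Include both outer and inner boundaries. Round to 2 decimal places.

47.05 mm

At z = 0.6 mm: the r=7.5 cylinder gives a regular 32-gon of circumradius 7.5 (constant along its height) (perimeter = 2·32·7.500·sin(180°/32) = 47.05 mm); the cube at (6.5, -0.5) is not intersected at this z (z outside [23, 38]); the cylinder at (2.5, 6) is not intersected at this z (z outside [5, 19.5]); the sphere at (12, 8.5) is absent (|z−center|=26.900 > r=4.5); Merging all regions: only the r=7.5 cylinder is present, so the union is just that shape — boundary = 47.05 mm. Overall, the cross-section is a single solid region. Total boundary length (outer) = 47.05 mm.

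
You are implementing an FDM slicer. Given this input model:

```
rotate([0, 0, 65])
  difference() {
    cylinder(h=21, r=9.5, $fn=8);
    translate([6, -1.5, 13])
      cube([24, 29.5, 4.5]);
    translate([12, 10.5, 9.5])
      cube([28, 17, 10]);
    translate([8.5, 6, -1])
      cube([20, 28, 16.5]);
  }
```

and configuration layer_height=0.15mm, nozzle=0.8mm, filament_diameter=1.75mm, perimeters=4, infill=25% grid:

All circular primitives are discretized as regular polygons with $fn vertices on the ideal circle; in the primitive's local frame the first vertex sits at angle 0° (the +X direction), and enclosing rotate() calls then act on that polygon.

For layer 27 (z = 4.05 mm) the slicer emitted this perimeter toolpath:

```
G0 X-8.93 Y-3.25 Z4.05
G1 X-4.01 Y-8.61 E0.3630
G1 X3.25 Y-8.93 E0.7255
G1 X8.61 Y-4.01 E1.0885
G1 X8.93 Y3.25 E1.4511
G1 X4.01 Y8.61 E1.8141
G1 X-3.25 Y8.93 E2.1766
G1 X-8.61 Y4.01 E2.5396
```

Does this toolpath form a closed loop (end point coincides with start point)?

no

Start point (G0): (-8.93, -3.25). End point (last G1): the path does not return to the start — open.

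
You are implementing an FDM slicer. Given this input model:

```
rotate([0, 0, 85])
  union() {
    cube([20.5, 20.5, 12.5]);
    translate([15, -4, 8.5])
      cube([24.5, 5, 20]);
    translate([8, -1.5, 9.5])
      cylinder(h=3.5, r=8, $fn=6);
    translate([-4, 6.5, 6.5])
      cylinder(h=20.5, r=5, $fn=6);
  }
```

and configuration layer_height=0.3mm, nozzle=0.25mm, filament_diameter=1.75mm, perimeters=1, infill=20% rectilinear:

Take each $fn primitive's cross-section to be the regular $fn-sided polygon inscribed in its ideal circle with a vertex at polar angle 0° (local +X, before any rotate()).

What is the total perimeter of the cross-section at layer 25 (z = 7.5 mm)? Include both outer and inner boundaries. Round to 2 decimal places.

104.54 mm

At z = 7.5 mm: the cube is present — its section is the full 20.5×20.5 rectangle (perimeter 82.00 mm); the cube at (15, -4) is not intersected at this z (z outside [8.5, 28.5]); the cylinder at (8, -1.5) is absent (z outside [9.5, 13]); the cylinder at (-4, 6.5): section is a regular 6-gon, circumradius r=5 (perimeter = 2·6·5.000·sin(180°/6) = 30.00 mm); Combining (union): the regions partially overlap (shared area 1.73 mm²), so the edge portions inside another operand are dropped and the merged outline is re-measured after clipping — boundary = 104.54 mm; (whole slice rotated 85° about Z — lengths, areas and connectivity unchanged). Overall, the cross-section is a single solid region. Total boundary length (outer) = 104.54 mm.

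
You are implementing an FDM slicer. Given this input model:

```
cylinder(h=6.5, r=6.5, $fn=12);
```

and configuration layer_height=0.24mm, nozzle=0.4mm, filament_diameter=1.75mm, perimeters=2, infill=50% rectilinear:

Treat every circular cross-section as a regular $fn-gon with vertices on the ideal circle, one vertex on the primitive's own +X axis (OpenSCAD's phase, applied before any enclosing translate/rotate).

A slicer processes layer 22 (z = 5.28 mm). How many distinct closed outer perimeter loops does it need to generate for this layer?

At z = 5.28 mm: the r=6.5 cylinder contributes a regular 12-gon of circumradius 6.5. The result has 1 disconnected region.

1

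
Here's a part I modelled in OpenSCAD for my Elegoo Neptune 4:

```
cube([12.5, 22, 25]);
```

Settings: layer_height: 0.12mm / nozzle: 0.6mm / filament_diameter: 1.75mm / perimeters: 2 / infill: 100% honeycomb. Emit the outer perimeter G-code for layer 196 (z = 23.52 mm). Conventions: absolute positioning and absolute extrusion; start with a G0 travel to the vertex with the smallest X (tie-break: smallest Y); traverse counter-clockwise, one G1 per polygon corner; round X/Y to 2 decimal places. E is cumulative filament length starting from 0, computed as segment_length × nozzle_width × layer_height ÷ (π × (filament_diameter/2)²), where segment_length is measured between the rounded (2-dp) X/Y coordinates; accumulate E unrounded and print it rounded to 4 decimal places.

At z = 23.52 mm: the 12.5×22 cube contributes its full rectangle. The outline is a single polygon with 4 vertices. Extrusion per mm of travel: 0.6 × 0.12 / (π × 0.875²) = 0.029934. Accumulating E over each segment gives final E = 2.0655.

G0 X0.00 Y0.00 Z23.52
G1 X12.50 Y0.00 E0.3742
G1 X12.50 Y22.00 E1.0327
G1 X0.00 Y22.00 E1.4069
G1 X0.00 Y0.00 E2.0655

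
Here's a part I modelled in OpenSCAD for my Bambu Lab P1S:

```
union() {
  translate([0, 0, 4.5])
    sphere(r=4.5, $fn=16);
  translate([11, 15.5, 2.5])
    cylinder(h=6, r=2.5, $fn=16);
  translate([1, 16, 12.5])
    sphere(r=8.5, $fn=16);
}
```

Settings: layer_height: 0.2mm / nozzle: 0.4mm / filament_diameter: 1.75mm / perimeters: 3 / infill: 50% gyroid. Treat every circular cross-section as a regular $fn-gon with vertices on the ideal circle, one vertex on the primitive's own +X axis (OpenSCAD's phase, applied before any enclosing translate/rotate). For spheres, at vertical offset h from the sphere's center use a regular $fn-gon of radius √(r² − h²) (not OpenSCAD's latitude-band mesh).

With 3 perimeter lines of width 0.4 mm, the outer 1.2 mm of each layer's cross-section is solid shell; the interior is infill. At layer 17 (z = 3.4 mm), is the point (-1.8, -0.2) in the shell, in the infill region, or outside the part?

infill

At z = 3.4 mm: the r=4.5 sphere slices to a regular 16-gon of circumradius 4.363 (√(r²−h²) with h=1.1 from center); the r=2.5 cylinder at (11, 15.5) gives a regular 16-gon of circumradius 2.5 (constant along its height); the sphere at (1, 16) is absent (|z−center|=9.100 > r=8.5); Combining (union): the 2 present regions are separate (no shared area or edge), so areas and boundary lengths simply add and each stays a separate island — 2 connected regions. Overall, the cross-section has 2 separate islands. The nearest boundary edge runs (-4.03, -1.67)→(-4.36, 0.00); distance from the point to it = 2.48 mm. (Shell/infill is judged within the island containing the point — the largest one.) The point is inside the cross-section and 2.48 mm from the nearest boundary — more than the 1.2 mm shell width (3 × 0.4), so it's in the infill interior.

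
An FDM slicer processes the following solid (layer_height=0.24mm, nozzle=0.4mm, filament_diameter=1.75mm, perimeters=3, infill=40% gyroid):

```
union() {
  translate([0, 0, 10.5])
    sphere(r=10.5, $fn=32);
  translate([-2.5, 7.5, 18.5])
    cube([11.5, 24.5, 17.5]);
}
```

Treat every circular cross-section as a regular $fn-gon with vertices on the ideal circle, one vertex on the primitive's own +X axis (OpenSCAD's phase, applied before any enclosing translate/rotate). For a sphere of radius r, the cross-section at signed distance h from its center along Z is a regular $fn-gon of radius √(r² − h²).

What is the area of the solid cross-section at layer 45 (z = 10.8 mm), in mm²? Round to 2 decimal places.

At z = 10.8 mm: the r=10.5 sphere contributes a regular 32-gon of circumradius √(10.5²−0.3²) = 10.496 (area = (32/2)·10.496²·sin(360°/32) = 343.86 mm²); the cube at (-2.5, 7.5) is not intersected at this z (z outside [18.5, 36]); Merging all regions: only the r=10.5 sphere is present, so the union is just that shape — area = 343.86 mm². Overall, the cross-section is a single solid region. Net area = 343.86 mm².

343.86 mm²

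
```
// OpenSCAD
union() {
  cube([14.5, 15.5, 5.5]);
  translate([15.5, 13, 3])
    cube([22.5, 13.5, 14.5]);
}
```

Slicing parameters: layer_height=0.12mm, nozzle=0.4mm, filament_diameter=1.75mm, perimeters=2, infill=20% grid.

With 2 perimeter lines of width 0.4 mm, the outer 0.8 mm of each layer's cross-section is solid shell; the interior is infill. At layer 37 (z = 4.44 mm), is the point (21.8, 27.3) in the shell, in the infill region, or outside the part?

At z = 4.44 mm: the cube (footprint 14.5×15.5) is included at this height; the 22.5×13.5 cube at (15.5, 13) contributes its full rectangle; Combining (union): the 2 present regions are separate (no shared area or edge), so areas and boundary lengths simply add and each stays a separate island — 2 connected regions. Overall, the cross-section has 2 separate islands. The nearest boundary edge runs (15.50, 26.50)→(38.00, 26.50); distance from the point to it = 0.80 mm. The point is not inside any of the regions above, so it lies outside the cross-section (0.80 mm from the nearest boundary).

outside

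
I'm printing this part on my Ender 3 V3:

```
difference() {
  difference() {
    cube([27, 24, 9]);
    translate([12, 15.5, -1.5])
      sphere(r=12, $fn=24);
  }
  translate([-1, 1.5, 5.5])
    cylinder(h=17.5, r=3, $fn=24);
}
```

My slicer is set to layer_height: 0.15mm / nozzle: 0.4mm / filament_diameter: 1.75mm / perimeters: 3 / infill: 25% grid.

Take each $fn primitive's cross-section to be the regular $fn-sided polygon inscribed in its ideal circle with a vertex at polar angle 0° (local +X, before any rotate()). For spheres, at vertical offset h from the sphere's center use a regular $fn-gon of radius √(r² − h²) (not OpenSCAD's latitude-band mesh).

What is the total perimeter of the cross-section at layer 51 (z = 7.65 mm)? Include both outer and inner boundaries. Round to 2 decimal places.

149.98 mm

At z = 7.65 mm: the 27×24 cube contributes its full rectangle (perimeter 102.00 mm); the r=12 sphere at (12, 15.5) slices to a regular 24-gon of circumradius 7.764 (√(r²−h²) with h=9.15 from center) (perimeter = 2·24·7.764·sin(180°/24) = 48.64 mm); Subtracting the remaining from the first: starting from the 27×24 cube, the r=12 sphere at (12, 15.5) lies wholly inside it (removes its full 187.21 mm² and its 48.64 mm outline becomes a hole wall) — boundary (outer + 1 inner loop) = 150.64 mm; the cylinder at (-1, 1.5): section is a regular 24-gon, circumradius r=3 (perimeter = 2·24·3.000·sin(180°/24) = 18.80 mm); Taking the first minus the rest: starting from the result so far, the r=3 cylinder at (-1, 1.5) partially overlaps it — only the 6.84 mm² overlap (of its 27.95 mm²) is removed, clipping the outline — boundary (outer + 1 inner loop) = 149.98 mm. Overall, the cross-section is one region with 1 hole. Total boundary length (outer + inner) = 149.98 mm.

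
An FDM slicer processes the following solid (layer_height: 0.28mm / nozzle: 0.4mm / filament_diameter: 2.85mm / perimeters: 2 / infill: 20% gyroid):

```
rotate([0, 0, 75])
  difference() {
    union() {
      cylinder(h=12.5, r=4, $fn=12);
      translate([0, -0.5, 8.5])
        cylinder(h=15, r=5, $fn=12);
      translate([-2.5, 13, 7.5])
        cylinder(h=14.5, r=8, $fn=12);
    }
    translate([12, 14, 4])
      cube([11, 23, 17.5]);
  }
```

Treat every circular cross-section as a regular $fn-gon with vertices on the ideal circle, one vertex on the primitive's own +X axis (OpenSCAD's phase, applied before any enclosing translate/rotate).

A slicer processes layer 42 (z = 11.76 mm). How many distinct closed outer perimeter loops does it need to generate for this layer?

2

At z = 11.76 mm: the r=4 cylinder gives a regular 12-gon of circumradius 4 (constant along its height); the r=5 cylinder at (0, -0.5) gives a regular 12-gon of circumradius 5 (constant along its height); the cylinder at (-2.5, 13): section is a regular 12-gon, circumradius r=8; Merging all regions: the regions partially overlap (shared area 48.00 mm²), so overlapping operands fuse into one piece — 2 connected regions; the 11×23 cube at (12, 14) contributes its full rectangle; After the difference (first − rest): starting from that combined region, the 11×23 cube at (12, 14) misses the remaining region (no effect) — 2 connected regions; (whole slice rotated 75° about Z — lengths, areas and connectivity unchanged). The result has 2 disconnected regions.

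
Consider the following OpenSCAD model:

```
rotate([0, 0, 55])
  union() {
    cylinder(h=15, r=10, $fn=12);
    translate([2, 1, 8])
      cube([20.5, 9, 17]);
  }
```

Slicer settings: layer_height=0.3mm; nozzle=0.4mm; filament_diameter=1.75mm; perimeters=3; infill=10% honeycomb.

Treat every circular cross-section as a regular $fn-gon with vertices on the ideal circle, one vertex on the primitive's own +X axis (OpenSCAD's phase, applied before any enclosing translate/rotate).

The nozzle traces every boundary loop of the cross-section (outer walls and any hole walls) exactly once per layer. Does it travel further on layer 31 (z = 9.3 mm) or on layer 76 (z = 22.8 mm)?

Layer 31 (z = 9.3): the r=10 cylinder contributes a regular 12-gon of circumradius 10 (perimeter = 2·12·10.000·sin(180°/12) = 62.12 mm); the cube at (2, 1) is present — its section is the full 20.5×9 rectangle (perimeter 59.00 mm); Merging all regions: the regions partially overlap (shared area 47.67 mm²), so the edge portions inside another operand are dropped and the merged outline is re-measured after clipping — boundary = 92.50 mm; (whole slice rotated 55° about Z — lengths, areas and connectivity unchanged). So its perimeter = 92.50 mm. Layer 76 (z = 22.8): the cylinder is absent (z outside [0, 15]); the cube at (2, 1) (footprint 20.5×9) is included at this height (perimeter 59.00 mm); Combining (union): only the 20.5×9 cube at (2, 1) is present, so the union is just that shape — boundary = 59.00 mm; (rotated 55° about Z; rotation is an isometry so areas/perimeters/island counts are preserved). So its perimeter = 59.00 mm. Layer 31 is larger (92.50 vs 59.00 mm).

layer 31 (z = 9.3 mm)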